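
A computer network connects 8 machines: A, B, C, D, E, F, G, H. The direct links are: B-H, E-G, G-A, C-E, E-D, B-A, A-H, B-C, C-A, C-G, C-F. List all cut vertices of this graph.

C, E

Removing C increases the component count from 1 to 2, so C is a cut vertex.
Removing E increases the component count from 1 to 2, so E is a cut vertex.
By contrast removing H leaves 1 component; it is not a cut vertex. No other vertex is a cut vertex either.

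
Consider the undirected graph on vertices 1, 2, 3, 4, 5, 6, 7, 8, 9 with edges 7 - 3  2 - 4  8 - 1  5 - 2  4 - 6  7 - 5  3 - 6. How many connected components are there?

9 is isolated — a component by itself.
Starting from 1 we can reach 1, 8. That is one component of size 2.
Starting from 2 we can reach 2, 3, 4, 5, 6, 7. That is one component of size 6.
Total: 3 components.

3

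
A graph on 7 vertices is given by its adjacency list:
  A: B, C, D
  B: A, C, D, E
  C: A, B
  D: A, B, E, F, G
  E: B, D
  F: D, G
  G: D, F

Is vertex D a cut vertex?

Yes

Deleting D raises the number of components from 1 to 2, so D is a cut vertex.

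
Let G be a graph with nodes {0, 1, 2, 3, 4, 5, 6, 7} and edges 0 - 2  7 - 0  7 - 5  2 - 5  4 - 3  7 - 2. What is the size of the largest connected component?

4

1 is isolated — a component by itself.
6 is isolated — a component by itself.
Starting from 3 we can reach 3, 4. That is one component of size 2.
Starting from 0 we can reach 0, 2, 5, 7. That is one component of size 4.
The largest has 4 vertices.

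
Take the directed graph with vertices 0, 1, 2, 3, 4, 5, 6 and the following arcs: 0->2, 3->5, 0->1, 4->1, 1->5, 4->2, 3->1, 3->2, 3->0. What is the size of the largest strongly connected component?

1

{2} is an SCC by itself.
{5} is an SCC by itself.
{3} is an SCC by itself.
{0} is an SCC by itself.
{4} is an SCC by itself.
(and 2 more singleton SCCs)
The largest has 1 vertex.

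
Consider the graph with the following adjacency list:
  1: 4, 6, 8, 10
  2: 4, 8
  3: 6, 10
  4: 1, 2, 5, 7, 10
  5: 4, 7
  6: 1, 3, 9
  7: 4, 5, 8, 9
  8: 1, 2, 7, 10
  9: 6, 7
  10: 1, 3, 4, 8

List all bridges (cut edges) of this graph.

none

The edges on the cycle 7-4-5-7 are not bridges since each lies on that cycle.
Every edge lies on some cycle, so there are no bridges.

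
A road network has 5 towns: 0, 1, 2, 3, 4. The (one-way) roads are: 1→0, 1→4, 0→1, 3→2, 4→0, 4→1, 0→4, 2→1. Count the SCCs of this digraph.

3

{0, 1, 4} are all mutually reachable — one SCC of size 3.
{2} is an SCC by itself.
{3} is an SCC by itself.
That gives 3 strongly connected components.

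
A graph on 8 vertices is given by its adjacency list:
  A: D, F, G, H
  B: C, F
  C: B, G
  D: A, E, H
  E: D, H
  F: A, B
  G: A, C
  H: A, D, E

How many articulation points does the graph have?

Removing A increases the component count from 1 to 2, so A is a cut vertex.
By contrast removing G leaves 1 component; it is not a cut vertex. No other vertex is a cut vertex either.

1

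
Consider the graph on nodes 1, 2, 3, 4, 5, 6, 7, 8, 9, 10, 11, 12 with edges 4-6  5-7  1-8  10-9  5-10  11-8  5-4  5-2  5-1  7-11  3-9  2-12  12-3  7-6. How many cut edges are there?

The edges on the cycle 5-2-12-3-9-10-5 are not bridges since each lies on that cycle.
Every edge lies on some cycle, so there are no bridges.

0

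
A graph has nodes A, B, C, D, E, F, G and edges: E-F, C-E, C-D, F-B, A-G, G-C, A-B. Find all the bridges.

The edges on the cycle A-G-C-E-F-B-A are not bridges since each lies on that cycle.
But removing C-D disconnects C from D — this is a bridge.

C-D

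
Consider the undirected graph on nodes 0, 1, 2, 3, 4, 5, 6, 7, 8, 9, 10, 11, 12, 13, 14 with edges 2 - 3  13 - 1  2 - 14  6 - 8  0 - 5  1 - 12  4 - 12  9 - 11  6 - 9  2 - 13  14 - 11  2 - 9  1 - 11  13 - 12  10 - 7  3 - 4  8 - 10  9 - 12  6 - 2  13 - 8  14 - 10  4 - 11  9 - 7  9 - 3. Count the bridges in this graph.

The edges on the cycle 13-1-12-13 are not bridges since each lies on that cycle.
But removing 0 - 5 disconnects 0 from 5 — this is a bridge.

1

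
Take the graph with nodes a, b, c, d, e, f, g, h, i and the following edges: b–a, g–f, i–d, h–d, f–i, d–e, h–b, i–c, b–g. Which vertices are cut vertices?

b, d, i

Removing b increases the component count from 1 to 2, so b is a cut vertex.
Removing d increases the component count from 1 to 2, so d is a cut vertex.
Removing i increases the component count from 1 to 2, so i is a cut vertex.
By contrast removing c leaves 1 component; it is not a cut vertex. No other vertex is a cut vertex either.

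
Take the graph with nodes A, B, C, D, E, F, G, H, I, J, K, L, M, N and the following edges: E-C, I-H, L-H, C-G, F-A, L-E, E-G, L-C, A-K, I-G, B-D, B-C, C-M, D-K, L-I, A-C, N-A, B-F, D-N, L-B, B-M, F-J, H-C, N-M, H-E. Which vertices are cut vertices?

F

Removing F increases the component count from 1 to 2, so F is a cut vertex.
By contrast removing L leaves 1 component; it is not a cut vertex. No other vertex is a cut vertex either.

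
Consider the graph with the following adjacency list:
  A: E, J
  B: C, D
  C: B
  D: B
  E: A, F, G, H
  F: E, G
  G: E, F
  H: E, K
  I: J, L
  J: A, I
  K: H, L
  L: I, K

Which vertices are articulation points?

Removing B increases the component count from 2 to 3, so B is a cut vertex.
Removing E increases the component count from 2 to 3, so E is a cut vertex.
By contrast removing D leaves 2 components; it is not a cut vertex. No other vertex is a cut vertex either.

B, E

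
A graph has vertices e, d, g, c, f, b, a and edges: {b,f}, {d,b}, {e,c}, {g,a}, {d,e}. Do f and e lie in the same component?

Yes

From f we can reach b, c, d, e, f, which includes e.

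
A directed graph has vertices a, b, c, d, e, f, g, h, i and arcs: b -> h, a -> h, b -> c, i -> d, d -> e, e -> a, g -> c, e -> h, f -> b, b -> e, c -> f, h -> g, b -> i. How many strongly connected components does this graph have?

{a, b, c, d, e, f, g, h, i} are all mutually reachable — one SCC of size 9.
That gives 1 strongly connected component.

1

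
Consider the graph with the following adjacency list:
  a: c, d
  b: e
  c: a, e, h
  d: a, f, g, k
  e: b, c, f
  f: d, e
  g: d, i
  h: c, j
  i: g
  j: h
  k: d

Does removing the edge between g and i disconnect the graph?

Yes

Removing g-i leaves no path between g and i: the component count goes from 1 to 2. So it is a bridge.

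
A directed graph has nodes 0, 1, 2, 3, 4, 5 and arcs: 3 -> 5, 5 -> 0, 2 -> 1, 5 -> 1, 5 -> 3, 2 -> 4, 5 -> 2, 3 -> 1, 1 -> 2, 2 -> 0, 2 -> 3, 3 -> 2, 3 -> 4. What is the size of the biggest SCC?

4

{1, 2, 3, 5} are all mutually reachable — one SCC of size 4.
{4} is an SCC by itself.
{0} is an SCC by itself.
The largest has 4 vertices.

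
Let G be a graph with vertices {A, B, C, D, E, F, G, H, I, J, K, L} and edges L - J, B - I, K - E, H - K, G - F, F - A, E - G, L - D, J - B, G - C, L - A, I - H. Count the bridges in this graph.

2

The edges on the cycle L-J-B-I-H-K-E-G-F-A-L are not bridges since each lies on that cycle.
But removing L - D disconnects L from D; removing C - G disconnects C from G — these are bridges.
That makes 2 bridges.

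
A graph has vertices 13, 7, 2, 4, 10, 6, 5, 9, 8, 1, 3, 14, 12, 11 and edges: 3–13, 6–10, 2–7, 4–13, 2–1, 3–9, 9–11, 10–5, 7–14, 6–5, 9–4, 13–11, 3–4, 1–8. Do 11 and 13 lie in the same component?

Yes

From 11 we can reach 3, 4, 9, 11, 13, which includes 13.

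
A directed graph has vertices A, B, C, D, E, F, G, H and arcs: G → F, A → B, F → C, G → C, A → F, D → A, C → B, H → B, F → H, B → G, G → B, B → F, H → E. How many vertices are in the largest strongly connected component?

5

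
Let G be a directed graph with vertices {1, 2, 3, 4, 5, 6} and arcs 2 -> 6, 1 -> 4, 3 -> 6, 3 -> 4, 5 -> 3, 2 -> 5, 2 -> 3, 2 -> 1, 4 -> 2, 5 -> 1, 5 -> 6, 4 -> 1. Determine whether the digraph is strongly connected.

No

There is no directed path from 6 to 2, so the graph is not strongly connected.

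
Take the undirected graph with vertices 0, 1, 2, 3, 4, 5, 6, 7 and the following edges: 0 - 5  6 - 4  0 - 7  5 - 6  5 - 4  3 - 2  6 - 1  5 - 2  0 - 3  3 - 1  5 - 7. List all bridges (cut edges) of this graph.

The edges on the cycle 0-5-6-1-3-0 are not bridges since each lies on that cycle.
Every edge lies on some cycle, so there are no bridges.

none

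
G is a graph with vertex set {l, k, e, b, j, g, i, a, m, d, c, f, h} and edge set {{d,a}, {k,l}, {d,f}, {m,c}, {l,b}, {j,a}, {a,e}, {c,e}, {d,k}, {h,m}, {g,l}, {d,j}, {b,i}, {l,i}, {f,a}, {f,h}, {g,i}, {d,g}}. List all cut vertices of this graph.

d

Removing d increases the component count from 1 to 2, so d is a cut vertex.
By contrast removing l leaves 1 component; it is not a cut vertex. No other vertex is a cut vertex either.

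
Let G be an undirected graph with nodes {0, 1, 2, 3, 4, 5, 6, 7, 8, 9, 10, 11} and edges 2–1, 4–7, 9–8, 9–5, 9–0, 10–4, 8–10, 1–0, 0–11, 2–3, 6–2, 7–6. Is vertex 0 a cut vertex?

Yes

Deleting 0 raises the number of components from 1 to 2, so 0 is a cut vertex.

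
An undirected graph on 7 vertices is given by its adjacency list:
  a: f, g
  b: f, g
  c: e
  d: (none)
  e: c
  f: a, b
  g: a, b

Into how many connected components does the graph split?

3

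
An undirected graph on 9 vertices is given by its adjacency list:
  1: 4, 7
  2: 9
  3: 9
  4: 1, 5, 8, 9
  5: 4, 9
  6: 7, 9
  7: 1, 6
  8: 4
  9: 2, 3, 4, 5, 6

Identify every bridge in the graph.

2-9, 3-9, 4-8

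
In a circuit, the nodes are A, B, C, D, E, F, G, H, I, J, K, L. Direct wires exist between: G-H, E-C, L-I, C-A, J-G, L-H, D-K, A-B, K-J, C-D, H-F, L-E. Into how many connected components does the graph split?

Starting from A we can reach A, B, C, D, E, F, G, H, I, J, K, L. That is one component of size 12.
Total: 1 component.

1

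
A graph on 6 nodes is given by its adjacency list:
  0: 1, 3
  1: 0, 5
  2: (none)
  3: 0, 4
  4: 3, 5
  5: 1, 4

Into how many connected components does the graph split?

2 is isolated — a component by itself.
Starting from 0 we can reach 0, 1, 3, 4, 5. That is one component of size 5.
Total: 2 components.

2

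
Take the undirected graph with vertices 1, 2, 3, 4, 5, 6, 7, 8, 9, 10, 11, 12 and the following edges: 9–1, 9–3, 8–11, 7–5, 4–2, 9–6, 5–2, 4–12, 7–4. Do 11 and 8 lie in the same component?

Yes

From 11 we can reach 8, 11, which includes 8.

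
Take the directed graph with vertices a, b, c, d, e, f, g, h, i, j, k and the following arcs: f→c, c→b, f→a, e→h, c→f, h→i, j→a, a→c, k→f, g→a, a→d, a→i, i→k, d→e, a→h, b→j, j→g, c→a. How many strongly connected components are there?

{a, b, c, d, e, f, g, h, i, j, k} are all mutually reachable — one SCC of size 11.
That gives 1 strongly connected component.

1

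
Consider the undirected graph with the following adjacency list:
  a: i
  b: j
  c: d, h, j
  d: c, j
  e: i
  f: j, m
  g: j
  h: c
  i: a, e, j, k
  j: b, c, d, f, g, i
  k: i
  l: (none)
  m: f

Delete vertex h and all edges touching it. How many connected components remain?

With h gone, the remaining components are: {l}; {a, b, c, d, e, f, g, i, j, k, m}.
That is 2 components.

2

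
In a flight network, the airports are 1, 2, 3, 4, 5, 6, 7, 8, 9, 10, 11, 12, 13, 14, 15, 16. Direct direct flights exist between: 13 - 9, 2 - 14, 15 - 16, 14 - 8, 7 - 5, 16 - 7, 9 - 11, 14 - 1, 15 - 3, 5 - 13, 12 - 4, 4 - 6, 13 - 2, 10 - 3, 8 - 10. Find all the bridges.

The edges on the cycle 15-16-7-5-13-2-14-8-10-3-15 are not bridges since each lies on that cycle.
But removing 9 - 13 disconnects 9 from 13; removing 12 - 4 disconnects 12 from 4; removing 1 - 14 disconnects 1 from 14; removing 4 - 6 disconnects 4 from 6 — these are bridges.
In total 5 edges are bridges.

1-14, 11-9, 12-4, 13-9, 4-6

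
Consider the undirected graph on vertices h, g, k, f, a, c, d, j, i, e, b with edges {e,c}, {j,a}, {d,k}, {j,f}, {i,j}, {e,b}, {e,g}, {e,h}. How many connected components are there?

Starting from d we can reach d, k. That is one component of size 2.
Starting from a we can reach a, f, i, j. That is one component of size 4.
Starting from b we can reach b, c, e, g, h. That is one component of size 5.
Total: 3 components.

3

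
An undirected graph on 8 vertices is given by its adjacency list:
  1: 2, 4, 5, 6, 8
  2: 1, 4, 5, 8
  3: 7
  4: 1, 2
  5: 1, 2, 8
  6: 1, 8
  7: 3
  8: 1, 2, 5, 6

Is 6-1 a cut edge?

After removing 6-1, the path 6-8-1 still connects them, so the edge is not a bridge.

No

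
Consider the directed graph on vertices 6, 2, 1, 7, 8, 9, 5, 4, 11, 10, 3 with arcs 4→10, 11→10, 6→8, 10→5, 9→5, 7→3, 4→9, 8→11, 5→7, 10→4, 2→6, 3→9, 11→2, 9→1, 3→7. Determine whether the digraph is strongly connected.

No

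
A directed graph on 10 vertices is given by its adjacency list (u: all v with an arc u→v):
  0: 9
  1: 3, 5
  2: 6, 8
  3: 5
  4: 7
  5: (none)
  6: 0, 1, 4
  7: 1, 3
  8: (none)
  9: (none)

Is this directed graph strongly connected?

No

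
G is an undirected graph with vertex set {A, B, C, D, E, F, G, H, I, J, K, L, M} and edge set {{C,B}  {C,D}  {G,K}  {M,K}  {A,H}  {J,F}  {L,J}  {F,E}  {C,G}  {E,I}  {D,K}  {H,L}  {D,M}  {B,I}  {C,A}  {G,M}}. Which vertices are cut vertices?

C

Removing C increases the component count from 1 to 2, so C is a cut vertex.
By contrast removing G leaves 1 component; it is not a cut vertex. No other vertex is a cut vertex either.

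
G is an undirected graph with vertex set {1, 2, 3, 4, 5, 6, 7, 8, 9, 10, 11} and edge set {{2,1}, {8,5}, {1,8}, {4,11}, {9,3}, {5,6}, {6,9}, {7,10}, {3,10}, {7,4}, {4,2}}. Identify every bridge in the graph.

11-4

The edges on the cycle 7-4-2-1-8-5-6-9-3-10-7 are not bridges since each lies on that cycle.
But removing 4-11 disconnects 4 from 11 — this is a bridge.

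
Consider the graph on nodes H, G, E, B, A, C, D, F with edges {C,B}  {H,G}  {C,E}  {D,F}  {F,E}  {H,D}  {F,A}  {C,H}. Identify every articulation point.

C, F, H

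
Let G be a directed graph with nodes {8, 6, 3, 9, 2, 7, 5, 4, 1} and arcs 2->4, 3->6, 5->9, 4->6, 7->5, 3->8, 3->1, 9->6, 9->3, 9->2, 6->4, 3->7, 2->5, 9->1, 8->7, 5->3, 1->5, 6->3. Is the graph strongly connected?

From 3 we can reach every vertex (1, 2, 3, 4, 5, 6, 7, 8, 9), and every vertex can reach 3 (1, 2, 3, 4, 5, 6, 7, 8, 9). So the whole graph is one strongly connected component.

Yes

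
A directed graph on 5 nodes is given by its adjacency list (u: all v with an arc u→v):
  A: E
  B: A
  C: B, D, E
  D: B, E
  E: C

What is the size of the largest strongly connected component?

5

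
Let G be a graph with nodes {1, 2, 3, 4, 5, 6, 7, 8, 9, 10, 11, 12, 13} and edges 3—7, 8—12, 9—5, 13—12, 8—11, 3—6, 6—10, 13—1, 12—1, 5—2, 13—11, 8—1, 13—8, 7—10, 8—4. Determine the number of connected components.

Starting from 2 we can reach 2, 5, 9. That is one component of size 3.
Starting from 3 we can reach 3, 6, 7, 10. That is one component of size 4.
Starting from 1 we can reach 1, 4, 8, 11, 12, 13. That is one component of size 6.
Total: 3 components.

3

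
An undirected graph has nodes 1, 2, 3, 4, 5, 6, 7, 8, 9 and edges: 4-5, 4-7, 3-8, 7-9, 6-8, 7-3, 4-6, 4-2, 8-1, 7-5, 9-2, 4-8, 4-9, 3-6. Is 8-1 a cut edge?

Yes

Removing 8-1 leaves no path between 8 and 1: the component count goes from 1 to 2. So it is a bridge.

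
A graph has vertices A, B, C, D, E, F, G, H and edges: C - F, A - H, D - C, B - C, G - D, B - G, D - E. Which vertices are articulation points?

Removing C increases the component count from 2 to 3, so C is a cut vertex.
Removing D increases the component count from 2 to 3, so D is a cut vertex.
By contrast removing H leaves 2 components; it is not a cut vertex. No other vertex is a cut vertex either.

C, D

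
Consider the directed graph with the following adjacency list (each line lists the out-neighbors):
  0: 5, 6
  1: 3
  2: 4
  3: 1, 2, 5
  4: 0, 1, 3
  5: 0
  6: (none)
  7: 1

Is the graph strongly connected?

No

There is no directed path from 0 to 3, so the graph is not strongly connected.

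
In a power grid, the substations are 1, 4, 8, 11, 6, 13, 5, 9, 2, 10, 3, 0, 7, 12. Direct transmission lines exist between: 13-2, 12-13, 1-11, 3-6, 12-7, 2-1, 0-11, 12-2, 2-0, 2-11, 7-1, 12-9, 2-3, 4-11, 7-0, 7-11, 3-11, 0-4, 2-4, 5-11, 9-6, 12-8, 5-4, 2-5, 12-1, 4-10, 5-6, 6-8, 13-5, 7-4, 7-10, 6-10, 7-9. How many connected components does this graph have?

1

Starting from 0 we can reach 0, 1, 2, 3, 4, 5, 6, 7, 8, 9, 10, 11, 12, 13. That is one component of size 14.
Total: 1 component.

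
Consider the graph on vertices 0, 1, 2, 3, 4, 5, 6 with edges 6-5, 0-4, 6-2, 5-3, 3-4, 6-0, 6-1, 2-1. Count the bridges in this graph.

The edges on the cycle 6-2-1-6 are not bridges since each lies on that cycle.
Every edge lies on some cycle, so there are no bridges.

0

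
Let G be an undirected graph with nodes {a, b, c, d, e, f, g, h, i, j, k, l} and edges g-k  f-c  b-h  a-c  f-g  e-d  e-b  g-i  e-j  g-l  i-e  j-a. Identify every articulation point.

Removing b increases the component count from 1 to 2, so b is a cut vertex.
Removing e increases the component count from 1 to 3, so e is a cut vertex.
Removing g increases the component count from 1 to 3, so g is a cut vertex.
By contrast removing d leaves 1 component; it is not a cut vertex. No other vertex is a cut vertex either.

b, e, g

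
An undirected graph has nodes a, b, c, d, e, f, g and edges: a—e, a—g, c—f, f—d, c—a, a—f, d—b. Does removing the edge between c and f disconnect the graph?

After removing c—f, the path c-a-f still connects them, so the edge is not a bridge.

No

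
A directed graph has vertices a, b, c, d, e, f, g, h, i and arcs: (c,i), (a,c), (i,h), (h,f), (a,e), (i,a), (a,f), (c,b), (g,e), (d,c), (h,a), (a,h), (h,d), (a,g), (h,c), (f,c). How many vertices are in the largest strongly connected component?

6

{a, c, d, f, h, i} are all mutually reachable — one SCC of size 6.
{e} is an SCC by itself.
{b} is an SCC by itself.
{g} is an SCC by itself.
The largest has 6 vertices.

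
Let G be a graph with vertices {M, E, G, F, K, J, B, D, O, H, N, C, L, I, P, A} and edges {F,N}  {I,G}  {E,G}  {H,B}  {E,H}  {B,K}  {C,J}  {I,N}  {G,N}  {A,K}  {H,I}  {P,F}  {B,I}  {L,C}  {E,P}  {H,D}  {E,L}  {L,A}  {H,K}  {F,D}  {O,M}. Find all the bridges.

C-J, C-L, M-O

The edges on the cycle E-H-B-K-A-L-E are not bridges since each lies on that cycle.
But removing O—M disconnects O from M; removing C—J disconnects C from J; removing L—C disconnects L from C — these are bridges.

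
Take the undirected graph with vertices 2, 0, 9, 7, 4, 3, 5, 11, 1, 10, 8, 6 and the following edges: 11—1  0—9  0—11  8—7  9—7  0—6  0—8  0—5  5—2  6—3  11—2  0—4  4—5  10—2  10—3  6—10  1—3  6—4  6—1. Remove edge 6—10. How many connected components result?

1

6 and 10 are still connected via 6-3-10, so the component count stays at 1.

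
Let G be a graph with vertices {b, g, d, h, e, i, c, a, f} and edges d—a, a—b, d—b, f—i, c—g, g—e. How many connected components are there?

h is isolated — a component by itself.
Starting from f we can reach f, i. That is one component of size 2.
Starting from a we can reach a, b, d. That is one component of size 3.
Starting from c we can reach c, e, g. That is one component of size 3.
Total: 4 components.

4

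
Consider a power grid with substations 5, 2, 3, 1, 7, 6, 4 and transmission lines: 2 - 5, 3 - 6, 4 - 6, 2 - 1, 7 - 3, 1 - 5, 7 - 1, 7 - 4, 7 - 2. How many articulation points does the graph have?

1

Removing 7 increases the component count from 1 to 2, so 7 is a cut vertex.
By contrast removing 6 leaves 1 component; it is not a cut vertex. No other vertex is a cut vertex either.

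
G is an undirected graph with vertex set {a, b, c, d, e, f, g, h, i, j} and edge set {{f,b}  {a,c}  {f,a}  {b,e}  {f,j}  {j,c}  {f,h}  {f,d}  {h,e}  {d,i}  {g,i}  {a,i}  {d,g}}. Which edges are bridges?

none

The edges on the cycle d-g-i-d are not bridges since each lies on that cycle.
Every edge lies on some cycle, so there are no bridges.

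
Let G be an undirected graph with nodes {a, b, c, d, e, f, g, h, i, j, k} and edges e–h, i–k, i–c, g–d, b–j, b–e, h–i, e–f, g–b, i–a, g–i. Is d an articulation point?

No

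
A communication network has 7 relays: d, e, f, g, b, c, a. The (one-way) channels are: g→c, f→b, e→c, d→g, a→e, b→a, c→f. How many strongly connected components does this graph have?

{a, b, c, e, f} are all mutually reachable — one SCC of size 5.
{d} is an SCC by itself.
{g} is an SCC by itself.
That gives 3 strongly connected components.

3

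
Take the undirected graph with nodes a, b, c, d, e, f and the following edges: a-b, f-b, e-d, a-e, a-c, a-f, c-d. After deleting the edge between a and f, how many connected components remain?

1

a and f are still connected via a-b-f, so the component count stays at 1.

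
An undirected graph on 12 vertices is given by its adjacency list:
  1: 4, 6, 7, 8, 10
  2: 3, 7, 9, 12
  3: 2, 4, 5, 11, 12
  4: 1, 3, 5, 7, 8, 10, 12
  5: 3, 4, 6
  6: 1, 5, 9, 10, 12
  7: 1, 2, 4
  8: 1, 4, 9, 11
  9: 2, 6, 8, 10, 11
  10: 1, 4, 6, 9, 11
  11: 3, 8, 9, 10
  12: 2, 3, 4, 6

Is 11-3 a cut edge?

No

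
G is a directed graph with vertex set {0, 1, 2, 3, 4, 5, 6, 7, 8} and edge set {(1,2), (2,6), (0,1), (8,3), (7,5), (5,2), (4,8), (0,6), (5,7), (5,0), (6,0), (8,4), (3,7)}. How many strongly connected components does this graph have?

4

{0, 1, 2, 6} are all mutually reachable — one SCC of size 4.
{4, 8} are all mutually reachable — one SCC of size 2.
{5, 7} are all mutually reachable — one SCC of size 2.
{3} is an SCC by itself.
That gives 4 strongly connected components.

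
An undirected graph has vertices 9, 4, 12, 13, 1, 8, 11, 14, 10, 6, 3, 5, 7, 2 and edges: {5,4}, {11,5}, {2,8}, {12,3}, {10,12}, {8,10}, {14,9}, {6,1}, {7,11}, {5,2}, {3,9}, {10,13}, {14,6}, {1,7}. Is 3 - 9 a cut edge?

After removing 3 - 9, the path 3-12-10-8-2-5-11-7-1-6-14-9 still connects them, so the edge is not a bridge.

No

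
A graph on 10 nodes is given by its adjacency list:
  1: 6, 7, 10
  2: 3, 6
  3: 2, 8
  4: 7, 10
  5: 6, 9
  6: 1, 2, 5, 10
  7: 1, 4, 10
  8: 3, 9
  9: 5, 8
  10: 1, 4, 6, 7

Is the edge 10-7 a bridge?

After removing 10-7, the path 10-1-7 still connects them, so the edge is not a bridge.

No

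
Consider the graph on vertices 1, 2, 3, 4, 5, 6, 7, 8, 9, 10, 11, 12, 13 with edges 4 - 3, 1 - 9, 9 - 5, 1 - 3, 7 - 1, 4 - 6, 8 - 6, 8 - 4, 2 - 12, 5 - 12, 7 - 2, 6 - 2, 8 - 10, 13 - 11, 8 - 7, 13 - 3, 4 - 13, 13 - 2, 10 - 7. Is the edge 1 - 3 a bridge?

After removing 1 - 3, the path 1-7-8-4-3 still connects them, so the edge is not a bridge.

No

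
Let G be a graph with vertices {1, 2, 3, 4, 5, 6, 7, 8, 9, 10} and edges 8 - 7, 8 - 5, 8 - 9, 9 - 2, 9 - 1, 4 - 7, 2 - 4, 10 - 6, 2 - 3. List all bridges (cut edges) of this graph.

1-9, 10-6, 2-3, 5-8

The edges on the cycle 8-9-2-4-7-8 are not bridges since each lies on that cycle.
But removing 10 - 6 disconnects 10 from 6; removing 2 - 3 disconnects 2 from 3; removing 9 - 1 disconnects 9 from 1; removing 8 - 5 disconnects 8 from 5 — these are bridges.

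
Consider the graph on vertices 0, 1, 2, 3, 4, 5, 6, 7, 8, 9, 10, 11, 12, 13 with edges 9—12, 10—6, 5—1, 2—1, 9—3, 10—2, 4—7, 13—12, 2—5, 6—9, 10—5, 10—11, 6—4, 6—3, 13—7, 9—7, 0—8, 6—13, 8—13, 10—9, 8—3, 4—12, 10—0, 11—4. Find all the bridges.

none

The edges on the cycle 10-2-1-5-10 are not bridges since each lies on that cycle.
Every edge lies on some cycle, so there are no bridges.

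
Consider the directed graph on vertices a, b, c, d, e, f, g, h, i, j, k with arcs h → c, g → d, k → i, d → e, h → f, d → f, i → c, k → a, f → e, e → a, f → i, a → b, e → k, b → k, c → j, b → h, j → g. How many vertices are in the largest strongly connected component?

11

{a, b, c, d, e, f, g, h, i, j, k} are all mutually reachable — one SCC of size 11.
The largest has 11 vertices.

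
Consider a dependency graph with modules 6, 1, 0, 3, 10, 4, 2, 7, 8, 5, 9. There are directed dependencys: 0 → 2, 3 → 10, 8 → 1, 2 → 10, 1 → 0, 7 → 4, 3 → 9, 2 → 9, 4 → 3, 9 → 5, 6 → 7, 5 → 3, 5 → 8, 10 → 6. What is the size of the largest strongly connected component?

11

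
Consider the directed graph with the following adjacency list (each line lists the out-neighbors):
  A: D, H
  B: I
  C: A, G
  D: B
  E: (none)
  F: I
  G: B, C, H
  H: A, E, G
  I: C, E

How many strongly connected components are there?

3

{A, B, C, D, G, H, I} are all mutually reachable — one SCC of size 7.
{E} is an SCC by itself.
{F} is an SCC by itself.
That gives 3 strongly connected components.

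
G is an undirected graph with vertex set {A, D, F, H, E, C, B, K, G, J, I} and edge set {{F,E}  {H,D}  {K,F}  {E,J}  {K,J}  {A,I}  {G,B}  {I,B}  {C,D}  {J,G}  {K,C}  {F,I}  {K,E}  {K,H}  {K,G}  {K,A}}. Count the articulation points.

1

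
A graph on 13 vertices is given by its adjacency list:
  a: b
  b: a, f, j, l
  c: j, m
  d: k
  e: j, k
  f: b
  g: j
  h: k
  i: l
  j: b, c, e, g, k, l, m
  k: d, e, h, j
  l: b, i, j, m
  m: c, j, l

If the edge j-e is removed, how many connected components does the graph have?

1

j and e are still connected via j-k-e, so the component count stays at 1.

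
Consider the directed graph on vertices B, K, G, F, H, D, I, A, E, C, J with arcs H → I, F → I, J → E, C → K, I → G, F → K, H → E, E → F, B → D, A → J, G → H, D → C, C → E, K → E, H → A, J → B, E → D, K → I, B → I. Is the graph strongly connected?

Yes

From A we can reach every vertex (A, B, C, D, E, F, G, H, I, J, K), and every vertex can reach A (A, B, C, D, E, F, G, H, I, J, K). So the whole graph is one strongly connected component.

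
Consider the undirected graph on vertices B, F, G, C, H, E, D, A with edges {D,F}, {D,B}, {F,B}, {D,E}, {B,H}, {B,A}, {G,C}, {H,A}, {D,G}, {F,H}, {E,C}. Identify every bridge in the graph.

The edges on the cycle D-E-C-G-D are not bridges since each lies on that cycle.
Every edge lies on some cycle, so there are no bridges.

none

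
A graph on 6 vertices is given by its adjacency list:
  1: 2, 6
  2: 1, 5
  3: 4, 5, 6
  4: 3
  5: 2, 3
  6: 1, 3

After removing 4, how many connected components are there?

1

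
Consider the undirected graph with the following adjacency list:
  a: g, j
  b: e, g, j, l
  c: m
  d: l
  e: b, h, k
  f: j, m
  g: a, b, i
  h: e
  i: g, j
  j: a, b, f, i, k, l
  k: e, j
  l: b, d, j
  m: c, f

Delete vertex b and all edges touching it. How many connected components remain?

With b gone, the remaining components are: {a, c, d, e, f, g, h, i, j, k, l, m}.
That is 1 component.

1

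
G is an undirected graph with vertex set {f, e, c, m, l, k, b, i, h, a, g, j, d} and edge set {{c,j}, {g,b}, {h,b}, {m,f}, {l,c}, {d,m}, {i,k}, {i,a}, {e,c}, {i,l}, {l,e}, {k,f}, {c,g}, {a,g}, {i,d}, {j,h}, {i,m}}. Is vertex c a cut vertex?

No

Deleting c leaves 1 component (was 1) (its neighbors e, g, j, l remain connected to each other), so c is not a cut vertex.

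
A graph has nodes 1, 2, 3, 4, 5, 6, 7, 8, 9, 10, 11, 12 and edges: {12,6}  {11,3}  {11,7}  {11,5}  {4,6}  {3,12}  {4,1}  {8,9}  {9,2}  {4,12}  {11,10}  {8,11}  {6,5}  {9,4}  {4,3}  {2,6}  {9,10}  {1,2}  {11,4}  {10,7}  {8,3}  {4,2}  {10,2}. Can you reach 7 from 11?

Yes

From 11 we can reach 1, 2, 3, 4, 5, 6, 7, 8, 9, 10, 11, 12, which includes 7.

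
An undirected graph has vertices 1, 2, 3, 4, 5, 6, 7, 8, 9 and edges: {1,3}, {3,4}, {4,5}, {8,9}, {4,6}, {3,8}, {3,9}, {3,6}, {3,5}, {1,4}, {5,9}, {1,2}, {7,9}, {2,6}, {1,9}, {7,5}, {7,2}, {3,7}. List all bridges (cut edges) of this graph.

The edges on the cycle 1-3-7-2-1 are not bridges since each lies on that cycle.
Every edge lies on some cycle, so there are no bridges.

none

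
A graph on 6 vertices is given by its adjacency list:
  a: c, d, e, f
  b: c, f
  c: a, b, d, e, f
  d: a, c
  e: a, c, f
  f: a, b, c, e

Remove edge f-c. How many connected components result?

f and c are still connected via f-b-c, so the component count stays at 1.

1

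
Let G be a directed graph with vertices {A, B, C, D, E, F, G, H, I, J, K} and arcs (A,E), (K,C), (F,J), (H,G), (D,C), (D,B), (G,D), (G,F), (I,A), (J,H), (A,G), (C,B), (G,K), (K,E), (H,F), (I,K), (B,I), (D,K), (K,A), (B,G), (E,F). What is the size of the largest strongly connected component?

11

{A, B, C, D, E, F, G, H, I, J, K} are all mutually reachable — one SCC of size 11.
The largest has 11 vertices.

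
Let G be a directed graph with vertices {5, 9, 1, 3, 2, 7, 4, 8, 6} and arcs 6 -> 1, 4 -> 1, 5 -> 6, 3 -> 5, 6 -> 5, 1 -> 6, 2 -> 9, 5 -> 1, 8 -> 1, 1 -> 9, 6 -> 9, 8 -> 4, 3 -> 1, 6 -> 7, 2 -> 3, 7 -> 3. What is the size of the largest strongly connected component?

5

{1, 3, 5, 6, 7} are all mutually reachable — one SCC of size 5.
{9} is an SCC by itself.
{4} is an SCC by itself.
{8} is an SCC by itself.
{2} is an SCC by itself.
The largest has 5 vertices.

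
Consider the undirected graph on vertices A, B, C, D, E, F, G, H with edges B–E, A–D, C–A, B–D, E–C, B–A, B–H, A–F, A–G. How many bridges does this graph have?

The edges on the cycle B-E-C-A-D-B are not bridges since each lies on that cycle.
But removing B–H disconnects B from H; removing G–A disconnects G from A; removing F–A disconnects F from A — these are bridges.
That makes 3 bridges.

3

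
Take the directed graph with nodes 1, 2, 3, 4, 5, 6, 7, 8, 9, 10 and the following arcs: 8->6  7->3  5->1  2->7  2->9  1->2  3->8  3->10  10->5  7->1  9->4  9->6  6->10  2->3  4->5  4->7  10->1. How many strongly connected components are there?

{1, 2, 3, 4, 5, 6, 7, 8, 9, 10} are all mutually reachable — one SCC of size 10.
That gives 1 strongly connected component.

1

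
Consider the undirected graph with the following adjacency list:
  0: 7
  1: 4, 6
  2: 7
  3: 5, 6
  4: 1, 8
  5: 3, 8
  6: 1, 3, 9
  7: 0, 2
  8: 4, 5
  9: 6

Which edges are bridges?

0-7, 2-7, 6-9

The edges on the cycle 4-8-5-3-6-1-4 are not bridges since each lies on that cycle.
But removing 7-0 disconnects 7 from 0; removing 6-9 disconnects 6 from 9; removing 7-2 disconnects 7 from 2 — these are bridges.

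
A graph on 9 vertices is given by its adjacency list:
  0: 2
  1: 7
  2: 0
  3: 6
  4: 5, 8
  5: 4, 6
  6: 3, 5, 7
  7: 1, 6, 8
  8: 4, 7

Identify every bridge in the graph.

0-2, 1-7, 3-6

The edges on the cycle 6-5-4-8-7-6 are not bridges since each lies on that cycle.
But removing 7-1 disconnects 7 from 1; removing 6-3 disconnects 6 from 3; removing 0-2 disconnects 0 from 2 — these are bridges.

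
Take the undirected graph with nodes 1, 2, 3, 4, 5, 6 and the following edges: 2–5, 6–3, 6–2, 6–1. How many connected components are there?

4 is isolated — a component by itself.
Starting from 1 we can reach 1, 2, 3, 5, 6. That is one component of size 5.
Total: 2 components.

2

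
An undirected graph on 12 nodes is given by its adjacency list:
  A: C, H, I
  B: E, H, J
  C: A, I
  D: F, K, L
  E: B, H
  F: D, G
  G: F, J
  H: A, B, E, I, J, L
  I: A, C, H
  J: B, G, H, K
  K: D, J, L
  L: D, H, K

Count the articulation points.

Removing H increases the component count from 1 to 2, so H is a cut vertex.
By contrast removing E leaves 1 component; it is not a cut vertex. No other vertex is a cut vertex either.

1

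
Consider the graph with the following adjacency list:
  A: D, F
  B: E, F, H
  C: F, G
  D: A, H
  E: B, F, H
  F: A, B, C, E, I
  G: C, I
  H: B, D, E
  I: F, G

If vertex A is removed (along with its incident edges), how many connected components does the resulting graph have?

With A gone, the remaining components are: {B, C, D, E, F, G, H, I}.
That is 1 component.

1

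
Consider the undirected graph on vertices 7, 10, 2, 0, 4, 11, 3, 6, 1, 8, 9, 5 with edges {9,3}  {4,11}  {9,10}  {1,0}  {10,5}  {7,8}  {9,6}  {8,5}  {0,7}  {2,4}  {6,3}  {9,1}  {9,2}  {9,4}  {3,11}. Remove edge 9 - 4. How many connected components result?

1

9 and 4 are still connected via 9-2-4, so the component count stays at 1.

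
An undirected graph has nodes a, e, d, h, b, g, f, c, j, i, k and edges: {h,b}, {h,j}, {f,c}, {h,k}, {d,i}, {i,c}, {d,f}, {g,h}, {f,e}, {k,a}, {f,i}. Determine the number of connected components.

2

Starting from c we can reach c, d, e, f, i. That is one component of size 5.
Starting from a we can reach a, b, g, h, j, k. That is one component of size 6.
Total: 2 components.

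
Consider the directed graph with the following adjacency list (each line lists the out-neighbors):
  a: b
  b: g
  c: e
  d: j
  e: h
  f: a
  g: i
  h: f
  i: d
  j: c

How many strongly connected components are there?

1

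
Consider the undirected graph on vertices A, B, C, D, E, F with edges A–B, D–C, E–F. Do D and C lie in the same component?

Yes

From D we can reach C, D, which includes C.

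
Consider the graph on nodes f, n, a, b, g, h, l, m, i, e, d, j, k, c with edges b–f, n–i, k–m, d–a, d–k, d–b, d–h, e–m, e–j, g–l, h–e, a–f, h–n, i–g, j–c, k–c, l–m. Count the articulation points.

1

Removing d increases the component count from 1 to 2, so d is a cut vertex.
By contrast removing k leaves 1 component; it is not a cut vertex. No other vertex is a cut vertex either.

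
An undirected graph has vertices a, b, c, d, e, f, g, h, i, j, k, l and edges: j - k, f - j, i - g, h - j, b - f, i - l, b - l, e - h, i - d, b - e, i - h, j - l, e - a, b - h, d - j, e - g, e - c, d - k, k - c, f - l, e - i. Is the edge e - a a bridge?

Yes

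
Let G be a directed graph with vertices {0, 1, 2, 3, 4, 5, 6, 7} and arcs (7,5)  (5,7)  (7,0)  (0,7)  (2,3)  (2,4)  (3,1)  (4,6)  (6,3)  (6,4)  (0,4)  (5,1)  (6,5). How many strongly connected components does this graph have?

4

{0, 4, 5, 6, 7} are all mutually reachable — one SCC of size 5.
{3} is an SCC by itself.
{1} is an SCC by itself.
{2} is an SCC by itself.
That gives 4 strongly connected components.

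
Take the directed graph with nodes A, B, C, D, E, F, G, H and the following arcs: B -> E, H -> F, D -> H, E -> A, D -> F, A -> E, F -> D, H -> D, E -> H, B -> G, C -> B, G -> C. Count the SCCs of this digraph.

{D, F, H} are all mutually reachable — one SCC of size 3.
{B, C, G} are all mutually reachable — one SCC of size 3.
{A, E} are all mutually reachable — one SCC of size 2.
That gives 3 strongly connected components.

3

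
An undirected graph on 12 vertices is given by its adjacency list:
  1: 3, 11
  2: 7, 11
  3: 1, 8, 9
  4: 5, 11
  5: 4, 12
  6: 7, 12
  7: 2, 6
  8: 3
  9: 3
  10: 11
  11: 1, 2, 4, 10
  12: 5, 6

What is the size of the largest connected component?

Starting from 1 we can reach 1, 2, 3, 4, 5, 6, 7, 8, 9, 10, 11, 12. That is one component of size 12.
The largest has 12 vertices.

12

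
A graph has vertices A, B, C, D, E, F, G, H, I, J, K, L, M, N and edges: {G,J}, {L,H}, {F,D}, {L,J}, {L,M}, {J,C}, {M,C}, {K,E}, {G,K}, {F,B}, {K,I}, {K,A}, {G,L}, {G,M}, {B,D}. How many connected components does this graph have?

N is isolated — a component by itself.
Starting from B we can reach B, D, F. That is one component of size 3.
Starting from A we can reach A, C, E, G, H, I, J, K, L, M. That is one component of size 10.
Total: 3 components.

3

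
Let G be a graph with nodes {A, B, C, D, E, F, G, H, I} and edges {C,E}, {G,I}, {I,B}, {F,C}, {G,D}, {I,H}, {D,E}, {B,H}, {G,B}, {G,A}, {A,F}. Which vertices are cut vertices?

Removing G increases the component count from 1 to 2, so G is a cut vertex.
By contrast removing A leaves 1 component; it is not a cut vertex. No other vertex is a cut vertex either.

G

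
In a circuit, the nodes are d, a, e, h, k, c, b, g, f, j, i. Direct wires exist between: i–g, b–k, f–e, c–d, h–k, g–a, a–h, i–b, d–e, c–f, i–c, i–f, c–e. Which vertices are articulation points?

i

Removing i increases the component count from 2 to 3, so i is a cut vertex.
By contrast removing k leaves 2 components; it is not a cut vertex. No other vertex is a cut vertex either.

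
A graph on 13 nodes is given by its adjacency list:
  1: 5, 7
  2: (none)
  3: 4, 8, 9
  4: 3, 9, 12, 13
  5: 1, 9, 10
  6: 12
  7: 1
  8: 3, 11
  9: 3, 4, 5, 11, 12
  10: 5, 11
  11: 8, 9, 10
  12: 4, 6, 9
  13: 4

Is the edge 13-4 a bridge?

Removing 13-4 leaves no path between 13 and 4: the component count goes from 2 to 3. So it is a bridge.

Yes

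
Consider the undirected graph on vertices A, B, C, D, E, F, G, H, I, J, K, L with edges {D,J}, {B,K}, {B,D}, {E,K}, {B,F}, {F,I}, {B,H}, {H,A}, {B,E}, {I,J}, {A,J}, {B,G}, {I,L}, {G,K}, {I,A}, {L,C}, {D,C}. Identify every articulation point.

B

Removing B increases the component count from 1 to 2, so B is a cut vertex.
By contrast removing E leaves 1 component; it is not a cut vertex. No other vertex is a cut vertex either.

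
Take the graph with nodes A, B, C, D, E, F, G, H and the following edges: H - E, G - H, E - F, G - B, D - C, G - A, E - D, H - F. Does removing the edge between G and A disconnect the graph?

Yes

Removing G - A leaves no path between G and A: the component count goes from 1 to 2. So it is a bridge.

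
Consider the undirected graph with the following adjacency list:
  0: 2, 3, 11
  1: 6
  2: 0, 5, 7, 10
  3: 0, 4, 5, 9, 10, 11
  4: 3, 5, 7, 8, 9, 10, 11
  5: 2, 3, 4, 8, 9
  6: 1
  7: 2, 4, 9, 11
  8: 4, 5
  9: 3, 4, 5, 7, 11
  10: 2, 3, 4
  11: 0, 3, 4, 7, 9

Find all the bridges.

The edges on the cycle 5-3-10-4-11-9-5 are not bridges since each lies on that cycle.
But removing 6-1 disconnects 6 from 1 — this is a bridge.

1-6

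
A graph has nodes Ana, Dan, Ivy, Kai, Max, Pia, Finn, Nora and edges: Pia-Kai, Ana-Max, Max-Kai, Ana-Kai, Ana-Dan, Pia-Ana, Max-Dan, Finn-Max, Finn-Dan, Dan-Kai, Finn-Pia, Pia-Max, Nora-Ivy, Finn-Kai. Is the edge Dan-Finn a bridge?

After removing Dan-Finn, the path Dan-Kai-Finn still connects them, so the edge is not a bridge.

No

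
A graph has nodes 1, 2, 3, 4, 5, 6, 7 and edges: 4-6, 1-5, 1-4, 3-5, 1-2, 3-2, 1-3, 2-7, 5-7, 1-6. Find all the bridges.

The edges on the cycle 1-4-6-1 are not bridges since each lies on that cycle.
Every edge lies on some cycle, so there are no bridges.

none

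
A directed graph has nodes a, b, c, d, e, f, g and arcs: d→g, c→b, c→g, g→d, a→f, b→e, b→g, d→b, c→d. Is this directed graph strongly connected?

There is no directed path from g to a, so the graph is not strongly connected.

No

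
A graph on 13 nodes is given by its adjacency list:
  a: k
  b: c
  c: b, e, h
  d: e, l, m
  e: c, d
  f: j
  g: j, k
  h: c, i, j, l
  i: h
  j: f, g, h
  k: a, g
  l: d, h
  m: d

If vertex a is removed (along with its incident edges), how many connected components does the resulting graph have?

1

With a gone, the remaining components are: {b, c, d, e, f, g, h, i, j, k, l, m}.
That is 1 component.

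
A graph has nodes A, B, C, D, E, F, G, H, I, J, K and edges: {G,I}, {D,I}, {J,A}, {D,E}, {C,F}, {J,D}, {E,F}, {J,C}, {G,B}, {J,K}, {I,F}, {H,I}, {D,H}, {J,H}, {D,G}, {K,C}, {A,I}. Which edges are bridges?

The edges on the cycle J-D-G-I-A-J are not bridges since each lies on that cycle.
But removing G-B disconnects G from B — this is a bridge.

B-G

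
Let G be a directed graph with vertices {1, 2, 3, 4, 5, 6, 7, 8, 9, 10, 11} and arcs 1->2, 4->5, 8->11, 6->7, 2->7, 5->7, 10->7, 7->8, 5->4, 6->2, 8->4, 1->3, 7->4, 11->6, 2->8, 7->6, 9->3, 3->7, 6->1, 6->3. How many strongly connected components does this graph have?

3

{1, 2, 3, 4, 5, 6, 7, 8, 11} are all mutually reachable — one SCC of size 9.
{9} is an SCC by itself.
{10} is an SCC by itself.
That gives 3 strongly connected components.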